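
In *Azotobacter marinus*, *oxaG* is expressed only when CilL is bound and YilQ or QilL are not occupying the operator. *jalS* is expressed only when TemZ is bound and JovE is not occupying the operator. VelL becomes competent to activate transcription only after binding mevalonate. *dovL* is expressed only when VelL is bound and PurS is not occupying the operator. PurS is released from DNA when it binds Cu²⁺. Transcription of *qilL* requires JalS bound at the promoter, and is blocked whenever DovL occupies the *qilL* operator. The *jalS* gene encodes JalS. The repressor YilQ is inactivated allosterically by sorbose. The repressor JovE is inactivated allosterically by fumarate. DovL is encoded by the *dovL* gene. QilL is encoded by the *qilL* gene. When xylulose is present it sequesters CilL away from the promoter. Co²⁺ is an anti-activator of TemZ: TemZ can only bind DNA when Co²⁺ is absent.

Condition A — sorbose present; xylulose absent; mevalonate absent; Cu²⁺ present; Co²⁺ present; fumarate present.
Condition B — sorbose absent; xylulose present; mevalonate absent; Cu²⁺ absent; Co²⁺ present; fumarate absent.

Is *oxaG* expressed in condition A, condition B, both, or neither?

A only

Condition A:
Sorbose is present, so YilQ is inactive.
Xylulose is absent, so CilL is active.
Mevalonate is absent, so VelL is inactive.
Cu²⁺ is present, so PurS is inactive.
Required activator VelL is absent, so *dovL* is not transcribed.
So DovL is not produced.
Co²⁺ is present, so TemZ is inactive.
Fumarate is present, so JovE is inactive.
Required activator TemZ is absent, so *jalS* is not transcribed.
So JalS is not produced.
Required activator JalS is absent, so *qilL* is not transcribed.
So QilL is not produced.
No repressor is bound and CilL is active, so *oxaG* is transcribed.
→ *oxaG* is ON in A.
Condition B:
Sorbose is absent, so YilQ is active.
Xylulose is present, so CilL is inactive.
Mevalonate is absent, so VelL is inactive.
Cu²⁺ is absent, so PurS is active.
With repressor PurS bound, *dovL* is not transcribed.
So DovL is not produced.
Co²⁺ is present, so TemZ is inactive.
Fumarate is absent, so JovE is active.
With repressor JovE bound, *jalS* is not transcribed.
So JalS is not produced.
Required activator JalS is absent, so *qilL* is not transcribed.
So QilL is not produced.
With repressor YilQ bound, *oxaG* is not transcribed.
→ *oxaG* is OFF in B.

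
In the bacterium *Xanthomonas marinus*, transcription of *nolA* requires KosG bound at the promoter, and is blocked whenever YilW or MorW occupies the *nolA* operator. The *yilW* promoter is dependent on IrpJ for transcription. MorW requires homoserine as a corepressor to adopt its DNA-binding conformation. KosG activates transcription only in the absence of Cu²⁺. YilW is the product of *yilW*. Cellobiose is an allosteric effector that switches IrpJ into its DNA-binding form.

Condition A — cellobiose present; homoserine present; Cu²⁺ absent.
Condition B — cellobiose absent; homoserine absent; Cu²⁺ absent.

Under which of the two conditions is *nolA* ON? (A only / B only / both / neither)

B only

Condition A:
Cellobiose is present, so IrpJ is active.
No repressor is bound and IrpJ is active, so *yilW* is transcribed.
So YilW is produced and active.
Homoserine is present, so MorW is active.
Cu²⁺ is absent, so KosG is active.
With repressor YilW bound, *nolA* is not transcribed.
→ *nolA* is OFF in A.
Condition B:
Cellobiose is absent, so IrpJ is inactive.
Required activator IrpJ is absent, so *yilW* is not transcribed.
So YilW is not produced.
Homoserine is absent, so MorW is inactive.
Cu²⁺ is absent, so KosG is active.
No repressor is bound and KosG is active, so *nolA* is transcribed.
→ *nolA* is ON in B.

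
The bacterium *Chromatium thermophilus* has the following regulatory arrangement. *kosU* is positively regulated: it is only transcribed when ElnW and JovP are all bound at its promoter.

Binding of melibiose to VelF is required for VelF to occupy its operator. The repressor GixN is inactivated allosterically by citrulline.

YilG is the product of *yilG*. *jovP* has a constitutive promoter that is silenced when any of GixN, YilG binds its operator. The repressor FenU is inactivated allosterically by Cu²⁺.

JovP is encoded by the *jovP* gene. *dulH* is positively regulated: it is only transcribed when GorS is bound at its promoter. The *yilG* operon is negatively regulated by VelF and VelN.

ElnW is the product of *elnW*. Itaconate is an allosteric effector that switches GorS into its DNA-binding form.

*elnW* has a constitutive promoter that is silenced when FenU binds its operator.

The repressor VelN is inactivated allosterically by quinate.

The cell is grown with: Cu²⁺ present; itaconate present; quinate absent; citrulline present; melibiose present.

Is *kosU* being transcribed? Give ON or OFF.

Cu²⁺ is present, so FenU is inactive.
With no repressor bound, *elnW* is transcribed.
So ElnW is produced and active.
Citrulline is present, so GixN is inactive.
Melibiose is present, so VelF is active.
Quinate is absent, so VelN is active.
With repressor VelF bound, *yilG* is not transcribed.
So YilG is not produced.
With no repressor bound, *jovP* is transcribed.
So JovP is produced and active.
No repressor is bound and ElnW and JovP are active, so *kosU* is transcribed.

ON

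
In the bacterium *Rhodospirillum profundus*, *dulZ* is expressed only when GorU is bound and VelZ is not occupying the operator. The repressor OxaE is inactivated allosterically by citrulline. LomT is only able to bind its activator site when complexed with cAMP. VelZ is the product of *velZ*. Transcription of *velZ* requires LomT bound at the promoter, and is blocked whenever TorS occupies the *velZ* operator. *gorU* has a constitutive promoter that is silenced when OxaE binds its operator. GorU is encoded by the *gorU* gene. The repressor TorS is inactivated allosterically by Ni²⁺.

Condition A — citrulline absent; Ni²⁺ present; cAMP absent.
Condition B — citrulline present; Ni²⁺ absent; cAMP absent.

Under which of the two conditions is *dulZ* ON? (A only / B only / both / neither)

B only

Condition A:
Citrulline is absent, so OxaE is active.
With repressor OxaE bound, *gorU* is not transcribed.
So GorU is not produced.
Ni²⁺ is present, so TorS is inactive.
cAMP is absent, so LomT is inactive.
Required activator LomT is absent, so *velZ* is not transcribed.
So VelZ is not produced.
Required activator GorU is absent, so *dulZ* is not transcribed.
→ *dulZ* is OFF in A.
Condition B:
Citrulline is present, so OxaE is inactive.
With no repressor bound, *gorU* is transcribed.
So GorU is produced and active.
Ni²⁺ is absent, so TorS is active.
cAMP is absent, so LomT is inactive.
With repressor TorS bound, *velZ* is not transcribed.
So VelZ is not produced.
No repressor is bound and GorU is active, so *dulZ* is transcribed.
→ *dulZ* is ON in B.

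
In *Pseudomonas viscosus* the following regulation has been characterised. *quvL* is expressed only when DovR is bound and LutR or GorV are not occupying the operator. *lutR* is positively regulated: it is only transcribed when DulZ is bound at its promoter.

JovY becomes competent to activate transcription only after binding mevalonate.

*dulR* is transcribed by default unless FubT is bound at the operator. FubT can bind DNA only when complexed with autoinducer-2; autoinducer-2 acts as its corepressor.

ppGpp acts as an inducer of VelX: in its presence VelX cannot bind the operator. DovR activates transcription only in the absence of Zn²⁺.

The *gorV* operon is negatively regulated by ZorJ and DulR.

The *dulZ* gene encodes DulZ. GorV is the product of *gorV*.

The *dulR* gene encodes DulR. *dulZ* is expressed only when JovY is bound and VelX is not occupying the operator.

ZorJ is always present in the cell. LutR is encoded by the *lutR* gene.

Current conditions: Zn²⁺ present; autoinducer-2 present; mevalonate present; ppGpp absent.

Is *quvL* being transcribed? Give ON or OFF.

ppGpp is absent, so VelX is active.
Mevalonate is present, so JovY is active.
With repressor VelX bound, *dulZ* is not transcribed.
So DulZ is not produced.
Required activator DulZ is absent, so *lutR* is not transcribed.
So LutR is not produced.
Zn²⁺ is present, so DovR is inactive.
ZorJ is produced constitutively and is active.
Autoinducer-2 is present, so FubT is active.
With repressor FubT bound, *dulR* is not transcribed.
So DulR is not produced.
With repressor ZorJ bound, *gorV* is not transcribed.
So GorV is not produced.
Required activator DovR is absent, so *quvL* is not transcribed.

OFF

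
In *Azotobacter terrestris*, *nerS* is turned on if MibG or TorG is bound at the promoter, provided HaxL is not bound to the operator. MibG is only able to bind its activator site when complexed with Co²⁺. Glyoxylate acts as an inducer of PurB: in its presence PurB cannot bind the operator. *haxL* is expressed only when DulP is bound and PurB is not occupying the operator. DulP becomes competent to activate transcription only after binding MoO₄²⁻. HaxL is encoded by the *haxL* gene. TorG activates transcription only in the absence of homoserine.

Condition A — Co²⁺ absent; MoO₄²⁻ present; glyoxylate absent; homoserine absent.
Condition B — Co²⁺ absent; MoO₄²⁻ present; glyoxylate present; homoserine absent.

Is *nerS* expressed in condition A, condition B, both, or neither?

A only

Condition A:
Co²⁺ is absent, so MibG is inactive.
MoO₄²⁻ is present, so DulP is active.
Glyoxylate is absent, so PurB is active.
With repressor PurB bound, *haxL* is not transcribed.
So HaxL is not produced.
Homoserine is absent, so TorG is active.
Activator TorG is present, so *nerS* is transcribed.
→ *nerS* is ON in A.
Condition B:
Co²⁺ is absent, so MibG is inactive.
MoO₄²⁻ is present, so DulP is active.
Glyoxylate is present, so PurB is inactive.
No repressor is bound and DulP is active, so *haxL* is transcribed.
So HaxL is produced and active.
Homoserine is absent, so TorG is active.
With repressor HaxL bound, *nerS* is not transcribed.
→ *nerS* is OFF in B.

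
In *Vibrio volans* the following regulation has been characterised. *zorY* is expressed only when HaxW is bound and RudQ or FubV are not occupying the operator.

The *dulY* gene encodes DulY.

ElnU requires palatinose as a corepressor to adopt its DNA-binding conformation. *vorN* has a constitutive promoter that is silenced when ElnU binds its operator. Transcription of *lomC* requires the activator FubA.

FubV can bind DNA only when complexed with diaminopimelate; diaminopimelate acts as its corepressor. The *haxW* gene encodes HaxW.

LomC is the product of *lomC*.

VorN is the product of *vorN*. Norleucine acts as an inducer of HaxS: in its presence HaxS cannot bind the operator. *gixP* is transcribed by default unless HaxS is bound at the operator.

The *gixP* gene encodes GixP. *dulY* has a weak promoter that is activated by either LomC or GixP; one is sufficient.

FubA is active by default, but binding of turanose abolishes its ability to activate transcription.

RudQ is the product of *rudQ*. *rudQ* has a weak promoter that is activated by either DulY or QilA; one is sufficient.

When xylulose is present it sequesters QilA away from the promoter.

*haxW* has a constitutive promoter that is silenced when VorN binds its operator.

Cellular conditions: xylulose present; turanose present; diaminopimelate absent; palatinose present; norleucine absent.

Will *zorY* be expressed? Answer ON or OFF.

Palatinose is present, so ElnU is active.
With repressor ElnU bound, *vorN* is not transcribed.
So VorN is not produced.
With no repressor bound, *haxW* is transcribed.
So HaxW is produced and active.
Turanose is present, so FubA is inactive.
Required activator FubA is absent, so *lomC* is not transcribed.
So LomC is not produced.
Norleucine is absent, so HaxS is active.
With repressor HaxS bound, *gixP* is not transcribed.
So GixP is not produced.
No activator is available at the *dulY* promoter, so *dulY* is not transcribed.
So DulY is not produced.
Xylulose is present, so QilA is inactive.
No activator is available at the *rudQ* promoter, so *rudQ* is not transcribed.
So RudQ is not produced.
Diaminopimelate is absent, so FubV is inactive.
No repressor is bound and HaxW is active, so *zorY* is transcribed.

ON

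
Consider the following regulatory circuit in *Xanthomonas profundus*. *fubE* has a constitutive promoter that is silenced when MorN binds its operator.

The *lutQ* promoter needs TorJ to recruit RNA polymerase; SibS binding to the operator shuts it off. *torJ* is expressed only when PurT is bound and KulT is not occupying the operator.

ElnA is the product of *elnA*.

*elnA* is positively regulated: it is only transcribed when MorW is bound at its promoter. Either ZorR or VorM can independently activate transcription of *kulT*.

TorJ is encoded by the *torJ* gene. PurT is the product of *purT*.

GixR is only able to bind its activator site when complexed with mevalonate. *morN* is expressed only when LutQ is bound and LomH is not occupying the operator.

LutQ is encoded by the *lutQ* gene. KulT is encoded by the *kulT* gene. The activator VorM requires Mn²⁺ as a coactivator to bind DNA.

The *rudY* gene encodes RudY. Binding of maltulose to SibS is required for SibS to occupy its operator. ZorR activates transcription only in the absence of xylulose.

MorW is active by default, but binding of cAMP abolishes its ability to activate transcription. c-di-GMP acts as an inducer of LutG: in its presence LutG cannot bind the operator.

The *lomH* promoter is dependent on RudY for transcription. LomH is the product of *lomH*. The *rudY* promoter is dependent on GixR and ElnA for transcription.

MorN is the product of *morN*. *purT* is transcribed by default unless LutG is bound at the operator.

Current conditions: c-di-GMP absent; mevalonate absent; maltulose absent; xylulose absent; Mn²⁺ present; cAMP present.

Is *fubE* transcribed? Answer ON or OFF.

Xylulose is absent, so ZorR is active.
Mn²⁺ is present, so VorM is active.
Activator ZorR is present, so *kulT* is transcribed.
So KulT is produced and active.
c-di-GMP is absent, so LutG is active.
With repressor LutG bound, *purT* is not transcribed.
So PurT is not produced.
With repressor KulT bound, *torJ* is not transcribed.
So TorJ is not produced.
Maltulose is absent, so SibS is inactive.
Required activator TorJ is absent, so *lutQ* is not transcribed.
So LutQ is not produced.
Mevalonate is absent, so GixR is inactive.
cAMP is present, so MorW is inactive.
Required activator MorW is absent, so *elnA* is not transcribed.
So ElnA is not produced.
Required activator GixR is absent, so *rudY* is not transcribed.
So RudY is not produced.
Required activator RudY is absent, so *lomH* is not transcribed.
So LomH is not produced.
Required activator LutQ is absent, so *morN* is not transcribed.
So MorN is not produced.
With no repressor bound, *fubE* is transcribed.

ON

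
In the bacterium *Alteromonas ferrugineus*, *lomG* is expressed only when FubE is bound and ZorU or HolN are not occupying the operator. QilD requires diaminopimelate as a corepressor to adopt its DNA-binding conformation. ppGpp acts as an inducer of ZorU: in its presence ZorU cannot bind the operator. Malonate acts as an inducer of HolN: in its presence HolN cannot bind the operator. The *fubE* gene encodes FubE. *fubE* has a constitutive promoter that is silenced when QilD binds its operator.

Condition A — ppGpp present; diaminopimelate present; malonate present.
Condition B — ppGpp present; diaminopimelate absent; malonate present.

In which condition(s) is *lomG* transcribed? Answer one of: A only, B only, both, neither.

B only

Condition A:
ppGpp is present, so ZorU is inactive.
Diaminopimelate is present, so QilD is active.
With repressor QilD bound, *fubE* is not transcribed.
So FubE is not produced.
Malonate is present, so HolN is inactive.
Required activator FubE is absent, so *lomG* is not transcribed.
→ *lomG* is OFF in A.
Condition B:
ppGpp is present, so ZorU is inactive.
Diaminopimelate is absent, so QilD is inactive.
With no repressor bound, *fubE* is transcribed.
So FubE is produced and active.
Malonate is present, so HolN is inactive.
No repressor is bound and FubE is active, so *lomG* is transcribed.
→ *lomG* is ON in B.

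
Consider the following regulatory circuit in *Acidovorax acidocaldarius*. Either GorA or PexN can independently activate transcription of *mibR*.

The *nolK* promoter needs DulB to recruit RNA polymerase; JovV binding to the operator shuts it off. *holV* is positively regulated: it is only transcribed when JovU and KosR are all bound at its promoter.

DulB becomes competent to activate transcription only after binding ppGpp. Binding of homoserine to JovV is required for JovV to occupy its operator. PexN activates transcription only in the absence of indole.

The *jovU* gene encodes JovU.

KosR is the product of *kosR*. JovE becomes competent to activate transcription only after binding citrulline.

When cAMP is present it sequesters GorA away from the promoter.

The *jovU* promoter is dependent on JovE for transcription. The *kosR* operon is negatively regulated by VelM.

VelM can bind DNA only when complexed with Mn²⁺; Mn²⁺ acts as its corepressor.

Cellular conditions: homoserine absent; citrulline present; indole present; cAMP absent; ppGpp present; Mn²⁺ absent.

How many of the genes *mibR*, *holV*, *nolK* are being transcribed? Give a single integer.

cAMP is absent, so GorA is active.
Indole is present, so PexN is inactive.
Activator GorA is present, so *mibR* is transcribed.
→ *mibR* is ON.
Citrulline is present, so JovE is active.
No repressor is bound and JovE is active, so *jovU* is transcribed.
So JovU is produced and active.
Mn²⁺ is absent, so VelM is inactive.
With no repressor bound, *kosR* is transcribed.
So KosR is produced and active.
No repressor is bound and JovU and KosR are active, so *holV* is transcribed.
→ *holV* is ON.
ppGpp is present, so DulB is active.
Homoserine is absent, so JovV is inactive.
No repressor is bound and DulB is active, so *nolK* is transcribed.
→ *nolK* is ON.
3 of the 3 genes are transcribed.

3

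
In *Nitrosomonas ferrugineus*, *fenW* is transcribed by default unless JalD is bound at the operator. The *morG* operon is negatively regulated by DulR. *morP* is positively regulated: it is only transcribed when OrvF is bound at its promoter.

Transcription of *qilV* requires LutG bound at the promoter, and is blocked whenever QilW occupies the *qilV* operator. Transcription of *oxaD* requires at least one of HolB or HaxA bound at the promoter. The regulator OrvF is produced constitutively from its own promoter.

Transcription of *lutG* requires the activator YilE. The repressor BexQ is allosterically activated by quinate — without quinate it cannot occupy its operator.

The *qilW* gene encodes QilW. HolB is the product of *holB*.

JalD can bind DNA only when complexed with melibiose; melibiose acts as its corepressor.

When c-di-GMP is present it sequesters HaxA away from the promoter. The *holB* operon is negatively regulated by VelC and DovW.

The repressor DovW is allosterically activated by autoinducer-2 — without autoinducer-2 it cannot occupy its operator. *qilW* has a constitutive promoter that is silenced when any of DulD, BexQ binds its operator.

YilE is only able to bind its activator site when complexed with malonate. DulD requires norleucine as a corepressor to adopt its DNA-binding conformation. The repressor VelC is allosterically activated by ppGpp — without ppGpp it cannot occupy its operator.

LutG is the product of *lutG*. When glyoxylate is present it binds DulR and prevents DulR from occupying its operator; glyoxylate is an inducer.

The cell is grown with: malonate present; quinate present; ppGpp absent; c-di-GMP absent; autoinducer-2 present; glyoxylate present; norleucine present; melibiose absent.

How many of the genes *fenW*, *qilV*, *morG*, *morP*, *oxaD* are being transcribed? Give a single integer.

5

Melibiose is absent, so JalD is inactive.
With no repressor bound, *fenW* is transcribed.
→ *fenW* is ON.
Norleucine is present, so DulD is active.
Quinate is present, so BexQ is active.
With repressor DulD bound, *qilW* is not transcribed.
So QilW is not produced.
Malonate is present, so YilE is active.
No repressor is bound and YilE is active, so *lutG* is transcribed.
So LutG is produced and active.
No repressor is bound and LutG is active, so *qilV* is transcribed.
→ *qilV* is ON.
Glyoxylate is present, so DulR is inactive.
With no repressor bound, *morG* is transcribed.
→ *morG* is ON.
OrvF is produced constitutively and is active.
No repressor is bound and OrvF is active, so *morP* is transcribed.
→ *morP* is ON.
ppGpp is absent, so VelC is inactive.
Autoinducer-2 is present, so DovW is active.
With repressor DovW bound, *holB* is not transcribed.
So HolB is not produced.
c-di-GMP is absent, so HaxA is active.
Activator HaxA is present, so *oxaD* is transcribed.
→ *oxaD* is ON.
5 of the 5 genes are transcribed.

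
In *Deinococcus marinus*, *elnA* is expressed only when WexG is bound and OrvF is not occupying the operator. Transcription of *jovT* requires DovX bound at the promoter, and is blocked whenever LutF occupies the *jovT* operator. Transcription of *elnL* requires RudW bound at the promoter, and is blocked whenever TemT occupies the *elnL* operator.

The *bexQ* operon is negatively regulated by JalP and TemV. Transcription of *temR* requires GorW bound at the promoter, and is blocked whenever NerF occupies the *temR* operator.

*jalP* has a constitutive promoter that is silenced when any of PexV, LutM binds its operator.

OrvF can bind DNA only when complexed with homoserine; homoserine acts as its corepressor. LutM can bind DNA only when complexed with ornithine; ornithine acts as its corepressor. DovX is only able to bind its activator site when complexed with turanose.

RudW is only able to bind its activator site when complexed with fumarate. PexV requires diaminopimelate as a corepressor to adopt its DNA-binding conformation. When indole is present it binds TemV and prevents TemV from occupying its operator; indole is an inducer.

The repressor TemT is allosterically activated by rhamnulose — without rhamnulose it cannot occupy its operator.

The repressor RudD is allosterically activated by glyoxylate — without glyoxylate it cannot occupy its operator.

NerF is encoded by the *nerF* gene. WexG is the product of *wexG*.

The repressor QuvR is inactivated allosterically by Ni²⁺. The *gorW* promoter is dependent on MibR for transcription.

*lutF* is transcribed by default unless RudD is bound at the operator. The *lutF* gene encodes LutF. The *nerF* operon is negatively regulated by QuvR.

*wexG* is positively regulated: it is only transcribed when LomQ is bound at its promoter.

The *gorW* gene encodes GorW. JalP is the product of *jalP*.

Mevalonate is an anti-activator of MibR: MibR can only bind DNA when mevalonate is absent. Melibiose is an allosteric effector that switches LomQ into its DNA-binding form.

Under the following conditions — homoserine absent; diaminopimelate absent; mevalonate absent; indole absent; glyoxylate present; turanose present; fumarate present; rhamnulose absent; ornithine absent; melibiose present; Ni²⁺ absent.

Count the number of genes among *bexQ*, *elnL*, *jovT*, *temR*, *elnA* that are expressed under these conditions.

4

Diaminopimelate is absent, so PexV is inactive.
Ornithine is absent, so LutM is inactive.
With no repressor bound, *jalP* is transcribed.
So JalP is produced and active.
Indole is absent, so TemV is active.
With repressor JalP bound, *bexQ* is not transcribed.
→ *bexQ* is OFF.
Rhamnulose is absent, so TemT is inactive.
Fumarate is present, so RudW is active.
No repressor is bound and RudW is active, so *elnL* is transcribed.
→ *elnL* is ON.
Turanose is present, so DovX is active.
Glyoxylate is present, so RudD is active.
With repressor RudD bound, *lutF* is not transcribed.
So LutF is not produced.
No repressor is bound and DovX is active, so *jovT* is transcribed.
→ *jovT* is ON.
Ni²⁺ is absent, so QuvR is active.
With repressor QuvR bound, *nerF* is not transcribed.
So NerF is not produced.
Mevalonate is absent, so MibR is active.
No repressor is bound and MibR is active, so *gorW* is transcribed.
So GorW is produced and active.
No repressor is bound and GorW is active, so *temR* is transcribed.
→ *temR* is ON.
Melibiose is present, so LomQ is active.
No repressor is bound and LomQ is active, so *wexG* is transcribed.
So WexG is produced and active.
Homoserine is absent, so OrvF is inactive.
No repressor is bound and WexG is active, so *elnA* is transcribed.
→ *elnA* is ON.
4 of the 5 genes are transcribed.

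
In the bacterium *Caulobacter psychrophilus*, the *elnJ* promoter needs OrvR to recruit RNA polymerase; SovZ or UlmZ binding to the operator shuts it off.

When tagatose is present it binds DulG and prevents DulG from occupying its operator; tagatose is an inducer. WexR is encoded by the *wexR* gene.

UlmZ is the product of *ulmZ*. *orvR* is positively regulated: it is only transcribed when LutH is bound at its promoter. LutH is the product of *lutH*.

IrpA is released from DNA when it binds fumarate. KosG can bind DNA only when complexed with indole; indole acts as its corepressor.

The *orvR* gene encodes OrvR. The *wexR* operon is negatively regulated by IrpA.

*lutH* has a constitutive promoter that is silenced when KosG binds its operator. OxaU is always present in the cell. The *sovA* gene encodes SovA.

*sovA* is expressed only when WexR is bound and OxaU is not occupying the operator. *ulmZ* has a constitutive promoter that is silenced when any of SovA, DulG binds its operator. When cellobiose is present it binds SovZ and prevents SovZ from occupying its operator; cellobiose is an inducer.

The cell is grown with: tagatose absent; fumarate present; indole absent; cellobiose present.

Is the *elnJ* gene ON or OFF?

ON

Indole is absent, so KosG is inactive.
With no repressor bound, *lutH* is transcribed.
So LutH is produced and active.
No repressor is bound and LutH is active, so *orvR* is transcribed.
So OrvR is produced and active.
Cellobiose is present, so SovZ is inactive.
Fumarate is present, so IrpA is inactive.
With no repressor bound, *wexR* is transcribed.
So WexR is produced and active.
OxaU is produced constitutively and is active.
With repressor OxaU bound, *sovA* is not transcribed.
So SovA is not produced.
Tagatose is absent, so DulG is active.
With repressor DulG bound, *ulmZ* is not transcribed.
So UlmZ is not produced.
No repressor is bound and OrvR is active, so *elnJ* is transcribed.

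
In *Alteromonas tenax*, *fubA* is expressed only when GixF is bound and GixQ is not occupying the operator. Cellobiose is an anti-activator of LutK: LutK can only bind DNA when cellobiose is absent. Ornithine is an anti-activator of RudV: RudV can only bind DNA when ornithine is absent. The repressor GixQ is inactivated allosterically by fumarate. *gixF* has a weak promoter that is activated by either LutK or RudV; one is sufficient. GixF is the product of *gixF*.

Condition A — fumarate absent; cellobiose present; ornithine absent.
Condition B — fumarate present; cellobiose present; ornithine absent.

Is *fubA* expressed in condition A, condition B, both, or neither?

B only

Condition A:
Fumarate is absent, so GixQ is active.
Cellobiose is present, so LutK is inactive.
Ornithine is absent, so RudV is active.
Activator RudV is present, so *gixF* is transcribed.
So GixF is produced and active.
With repressor GixQ bound, *fubA* is not transcribed.
→ *fubA* is OFF in A.
Condition B:
Fumarate is present, so GixQ is inactive.
Cellobiose is present, so LutK is inactive.
Ornithine is absent, so RudV is active.
Activator RudV is present, so *gixF* is transcribed.
So GixF is produced and active.
No repressor is bound and GixF is active, so *fubA* is transcribed.
→ *fubA* is ON in B.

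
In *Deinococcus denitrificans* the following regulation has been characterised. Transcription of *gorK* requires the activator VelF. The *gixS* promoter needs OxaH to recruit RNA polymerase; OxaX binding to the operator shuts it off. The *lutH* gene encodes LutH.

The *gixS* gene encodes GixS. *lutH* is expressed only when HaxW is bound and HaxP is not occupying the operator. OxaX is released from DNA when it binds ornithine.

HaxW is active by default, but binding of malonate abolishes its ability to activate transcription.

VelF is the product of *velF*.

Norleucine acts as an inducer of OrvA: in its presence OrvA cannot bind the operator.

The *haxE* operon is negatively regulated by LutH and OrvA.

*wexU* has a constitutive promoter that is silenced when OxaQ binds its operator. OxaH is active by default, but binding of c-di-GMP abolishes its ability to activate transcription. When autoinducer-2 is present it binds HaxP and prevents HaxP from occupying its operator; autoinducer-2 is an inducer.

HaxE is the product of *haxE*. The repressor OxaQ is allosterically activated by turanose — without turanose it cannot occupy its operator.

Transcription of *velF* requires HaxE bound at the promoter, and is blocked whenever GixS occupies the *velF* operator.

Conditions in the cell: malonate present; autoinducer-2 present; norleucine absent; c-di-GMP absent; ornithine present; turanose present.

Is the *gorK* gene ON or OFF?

Autoinducer-2 is present, so HaxP is inactive.
Malonate is present, so HaxW is inactive.
Required activator HaxW is absent, so *lutH* is not transcribed.
So LutH is not produced.
Norleucine is absent, so OrvA is active.
With repressor OrvA bound, *haxE* is not transcribed.
So HaxE is not produced.
Ornithine is present, so OxaX is inactive.
c-di-GMP is absent, so OxaH is active.
No repressor is bound and OxaH is active, so *gixS* is transcribed.
So GixS is produced and active.
With repressor GixS bound, *velF* is not transcribed.
So VelF is not produced.
Required activator VelF is absent, so *gorK* is not transcribed.

OFF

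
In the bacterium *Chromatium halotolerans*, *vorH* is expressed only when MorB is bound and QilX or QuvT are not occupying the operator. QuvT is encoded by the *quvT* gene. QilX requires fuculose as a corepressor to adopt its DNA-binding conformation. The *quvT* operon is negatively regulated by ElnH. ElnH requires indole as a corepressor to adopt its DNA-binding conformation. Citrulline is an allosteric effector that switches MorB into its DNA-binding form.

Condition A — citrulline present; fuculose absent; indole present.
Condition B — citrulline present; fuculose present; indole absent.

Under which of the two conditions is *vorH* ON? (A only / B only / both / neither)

A only

Condition A:
Citrulline is present, so MorB is active.
Fuculose is absent, so QilX is inactive.
Indole is present, so ElnH is active.
With repressor ElnH bound, *quvT* is not transcribed.
So QuvT is not produced.
No repressor is bound and MorB is active, so *vorH* is transcribed.
→ *vorH* is ON in A.
Condition B:
Citrulline is present, so MorB is active.
Fuculose is present, so QilX is active.
Indole is absent, so ElnH is inactive.
With no repressor bound, *quvT* is transcribed.
So QuvT is produced and active.
With repressor QilX bound, *vorH* is not transcribed.
→ *vorH* is OFF in B.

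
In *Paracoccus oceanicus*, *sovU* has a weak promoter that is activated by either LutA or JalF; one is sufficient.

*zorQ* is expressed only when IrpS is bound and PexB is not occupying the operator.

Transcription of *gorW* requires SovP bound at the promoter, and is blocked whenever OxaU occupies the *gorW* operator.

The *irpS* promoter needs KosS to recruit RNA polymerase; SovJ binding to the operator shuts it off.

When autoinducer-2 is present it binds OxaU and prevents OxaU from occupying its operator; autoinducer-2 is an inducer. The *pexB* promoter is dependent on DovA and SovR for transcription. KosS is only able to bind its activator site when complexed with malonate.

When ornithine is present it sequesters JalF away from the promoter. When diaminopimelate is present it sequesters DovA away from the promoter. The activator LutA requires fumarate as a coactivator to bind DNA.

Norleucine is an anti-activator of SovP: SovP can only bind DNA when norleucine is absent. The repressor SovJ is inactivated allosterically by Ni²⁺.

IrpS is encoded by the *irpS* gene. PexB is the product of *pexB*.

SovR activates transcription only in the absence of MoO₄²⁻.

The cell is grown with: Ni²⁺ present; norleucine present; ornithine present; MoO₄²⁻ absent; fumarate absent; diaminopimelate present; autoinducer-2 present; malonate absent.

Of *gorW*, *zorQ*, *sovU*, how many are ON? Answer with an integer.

Autoinducer-2 is present, so OxaU is inactive.
Norleucine is present, so SovP is inactive.
Required activator SovP is absent, so *gorW* is not transcribed.
→ *gorW* is OFF.
Ni²⁺ is present, so SovJ is inactive.
Malonate is absent, so KosS is inactive.
Required activator KosS is absent, so *irpS* is not transcribed.
So IrpS is not produced.
Diaminopimelate is present, so DovA is inactive.
MoO₄²⁻ is absent, so SovR is active.
Required activator DovA is absent, so *pexB* is not transcribed.
So PexB is not produced.
Required activator IrpS is absent, so *zorQ* is not transcribed.
→ *zorQ* is OFF.
Fumarate is absent, so LutA is inactive.
Ornithine is present, so JalF is inactive.
No activator is available at the *sovU* promoter, so *sovU* is not transcribed.
→ *sovU* is OFF.
0 of the 3 genes are transcribed.

0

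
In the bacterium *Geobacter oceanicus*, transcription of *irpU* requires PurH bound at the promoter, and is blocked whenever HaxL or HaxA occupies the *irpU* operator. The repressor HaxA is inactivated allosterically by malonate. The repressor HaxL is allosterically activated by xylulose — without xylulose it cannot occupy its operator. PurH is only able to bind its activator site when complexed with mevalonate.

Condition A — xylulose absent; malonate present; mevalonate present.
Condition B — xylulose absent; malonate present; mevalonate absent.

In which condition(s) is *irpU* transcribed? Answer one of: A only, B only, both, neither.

A only

Condition A:
Xylulose is absent, so HaxL is inactive.
Malonate is present, so HaxA is inactive.
Mevalonate is present, so PurH is active.
No repressor is bound and PurH is active, so *irpU* is transcribed.
→ *irpU* is ON in A.
Condition B:
Xylulose is absent, so HaxL is inactive.
Malonate is present, so HaxA is inactive.
Mevalonate is absent, so PurH is inactive.
Required activator PurH is absent, so *irpU* is not transcribed.
→ *irpU* is OFF in B.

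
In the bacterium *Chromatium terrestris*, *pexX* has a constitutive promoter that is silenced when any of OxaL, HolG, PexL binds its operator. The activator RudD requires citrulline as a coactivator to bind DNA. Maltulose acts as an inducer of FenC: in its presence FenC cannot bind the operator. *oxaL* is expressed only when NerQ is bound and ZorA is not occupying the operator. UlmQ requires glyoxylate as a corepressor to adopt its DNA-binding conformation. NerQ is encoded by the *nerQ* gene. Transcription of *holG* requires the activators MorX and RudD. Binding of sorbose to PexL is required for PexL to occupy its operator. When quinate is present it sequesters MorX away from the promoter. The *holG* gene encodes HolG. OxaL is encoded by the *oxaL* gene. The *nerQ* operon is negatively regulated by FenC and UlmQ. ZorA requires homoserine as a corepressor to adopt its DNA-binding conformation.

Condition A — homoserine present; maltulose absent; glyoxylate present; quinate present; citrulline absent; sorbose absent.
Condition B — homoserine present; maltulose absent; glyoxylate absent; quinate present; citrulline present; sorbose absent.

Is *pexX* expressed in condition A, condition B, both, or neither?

both

Condition A:
Homoserine is present, so ZorA is active.
Maltulose is absent, so FenC is active.
Glyoxylate is present, so UlmQ is active.
With repressor FenC bound, *nerQ* is not transcribed.
So NerQ is not produced.
With repressor ZorA bound, *oxaL* is not transcribed.
So OxaL is not produced.
Quinate is present, so MorX is inactive.
Citrulline is absent, so RudD is inactive.
Required activator MorX is absent, so *holG* is not transcribed.
So HolG is not produced.
Sorbose is absent, so PexL is inactive.
With no repressor bound, *pexX* is transcribed.
→ *pexX* is ON in A.
Condition B:
Homoserine is present, so ZorA is active.
Maltulose is absent, so FenC is active.
Glyoxylate is absent, so UlmQ is inactive.
With repressor FenC bound, *nerQ* is not transcribed.
So NerQ is not produced.
With repressor ZorA bound, *oxaL* is not transcribed.
So OxaL is not produced.
Quinate is present, so MorX is inactive.
Citrulline is present, so RudD is active.
Required activator MorX is absent, so *holG* is not transcribed.
So HolG is not produced.
Sorbose is absent, so PexL is inactive.
With no repressor bound, *pexX* is transcribed.
→ *pexX* is ON in B.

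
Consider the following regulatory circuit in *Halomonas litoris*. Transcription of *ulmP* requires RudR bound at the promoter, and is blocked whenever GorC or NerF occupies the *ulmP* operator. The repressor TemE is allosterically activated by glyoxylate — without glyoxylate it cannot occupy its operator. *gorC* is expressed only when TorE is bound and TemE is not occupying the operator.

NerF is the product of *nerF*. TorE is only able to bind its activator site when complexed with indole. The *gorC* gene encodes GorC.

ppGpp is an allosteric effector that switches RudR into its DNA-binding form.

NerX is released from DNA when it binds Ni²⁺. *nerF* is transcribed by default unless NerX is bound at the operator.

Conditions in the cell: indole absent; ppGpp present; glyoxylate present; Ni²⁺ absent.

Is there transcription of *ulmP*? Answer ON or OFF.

ppGpp is present, so RudR is active.
Indole is absent, so TorE is inactive.
Glyoxylate is present, so TemE is active.
With repressor TemE bound, *gorC* is not transcribed.
So GorC is not produced.
Ni²⁺ is absent, so NerX is active.
With repressor NerX bound, *nerF* is not transcribed.
So NerF is not produced.
No repressor is bound and RudR is active, so *ulmP* is transcribed.

ON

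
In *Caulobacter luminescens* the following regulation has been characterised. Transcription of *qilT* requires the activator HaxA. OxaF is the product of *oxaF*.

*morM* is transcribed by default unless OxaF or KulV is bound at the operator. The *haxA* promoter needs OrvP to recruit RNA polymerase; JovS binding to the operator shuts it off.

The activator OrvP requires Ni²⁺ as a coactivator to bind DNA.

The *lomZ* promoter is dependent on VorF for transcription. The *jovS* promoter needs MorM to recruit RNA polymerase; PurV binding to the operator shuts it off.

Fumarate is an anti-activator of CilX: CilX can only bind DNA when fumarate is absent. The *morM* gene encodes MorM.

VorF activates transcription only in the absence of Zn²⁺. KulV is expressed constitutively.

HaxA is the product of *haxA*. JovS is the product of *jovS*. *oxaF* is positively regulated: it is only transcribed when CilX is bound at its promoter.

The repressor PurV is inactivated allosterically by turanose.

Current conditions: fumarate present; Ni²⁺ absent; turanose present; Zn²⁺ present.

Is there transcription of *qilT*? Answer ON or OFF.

OFF

Fumarate is present, so CilX is inactive.
Required activator CilX is absent, so *oxaF* is not transcribed.
So OxaF is not produced.
KulV is produced constitutively and is active.
With repressor KulV bound, *morM* is not transcribed.
So MorM is not produced.
Turanose is present, so PurV is inactive.
Required activator MorM is absent, so *jovS* is not transcribed.
So JovS is not produced.
Ni²⁺ is absent, so OrvP is inactive.
Required activator OrvP is absent, so *haxA* is not transcribed.
So HaxA is not produced.
Required activator HaxA is absent, so *qilT* is not transcribed.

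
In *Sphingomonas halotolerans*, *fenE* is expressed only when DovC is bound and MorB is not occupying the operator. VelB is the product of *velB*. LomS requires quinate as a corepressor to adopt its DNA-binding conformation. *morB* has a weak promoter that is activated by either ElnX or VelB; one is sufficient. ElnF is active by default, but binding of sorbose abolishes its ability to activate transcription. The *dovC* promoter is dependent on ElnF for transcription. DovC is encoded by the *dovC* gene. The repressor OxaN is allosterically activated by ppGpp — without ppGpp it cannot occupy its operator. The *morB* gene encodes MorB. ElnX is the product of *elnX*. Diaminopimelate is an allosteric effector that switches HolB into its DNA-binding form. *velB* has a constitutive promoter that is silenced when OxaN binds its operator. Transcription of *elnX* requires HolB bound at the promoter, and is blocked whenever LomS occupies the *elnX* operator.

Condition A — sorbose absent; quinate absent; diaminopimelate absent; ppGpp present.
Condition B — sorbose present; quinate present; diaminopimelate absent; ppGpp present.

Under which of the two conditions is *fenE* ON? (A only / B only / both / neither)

Condition A:
Sorbose is absent, so ElnF is active.
No repressor is bound and ElnF is active, so *dovC* is transcribed.
So DovC is produced and active.
Quinate is absent, so LomS is inactive.
Diaminopimelate is absent, so HolB is inactive.
Required activator HolB is absent, so *elnX* is not transcribed.
So ElnX is not produced.
ppGpp is present, so OxaN is active.
With repressor OxaN bound, *velB* is not transcribed.
So VelB is not produced.
No activator is available at the *morB* promoter, so *morB* is not transcribed.
So MorB is not produced.
No repressor is bound and DovC is active, so *fenE* is transcribed.
→ *fenE* is ON in A.
Condition B:
Sorbose is present, so ElnF is inactive.
Required activator ElnF is absent, so *dovC* is not transcribed.
So DovC is not produced.
Quinate is present, so LomS is active.
Diaminopimelate is absent, so HolB is inactive.
With repressor LomS bound, *elnX* is not transcribed.
So ElnX is not produced.
ppGpp is present, so OxaN is active.
With repressor OxaN bound, *velB* is not transcribed.
So VelB is not produced.
No activator is available at the *morB* promoter, so *morB* is not transcribed.
So MorB is not produced.
Required activator DovC is absent, so *fenE* is not transcribed.
→ *fenE* is OFF in B.

A only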